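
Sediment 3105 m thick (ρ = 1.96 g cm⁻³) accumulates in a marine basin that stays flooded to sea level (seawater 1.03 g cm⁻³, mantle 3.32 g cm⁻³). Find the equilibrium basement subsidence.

1260 m

Submarine loading: the sediment displaces seawater, and the subsidence is in turn flooded, so s (ρ_m − ρ_w) = t (ρ_sed − ρ_w).
s = 3105 m × (1.96 − 1.03) / (3.32 − 1.03) = 1260 m.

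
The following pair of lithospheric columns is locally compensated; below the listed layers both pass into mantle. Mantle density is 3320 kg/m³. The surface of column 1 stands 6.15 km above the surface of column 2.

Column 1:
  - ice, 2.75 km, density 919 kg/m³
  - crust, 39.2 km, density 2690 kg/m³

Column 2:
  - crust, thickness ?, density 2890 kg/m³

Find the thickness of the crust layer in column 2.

25.3 km

Take the compensation level at the base of the deeper column (depth z_c below the surface of column 1) and equate Σ ρ_i t_i down to z_c; mantle fills any gap and the z_c terms cancel.
Column 1: 2.75×919 + 39.2×2690 + (z_c − 41.95)×3320
Column 2: 6.15×0 + x×2890 + (z_c − 6.15 − 0 − x)×3320
The z_c×3320 term appears on both sides and cancels. Collect the known terms of each column as K = Σ(ρt)_known − 3320 × (depth of known layers): K_1 = 107975.25 − 3320×41.95 = −31298.75; K_2 = 0 − 3320×(6.15 + 0) = −20418.
Balance: K_1 = K_2 − x×(3320 − 2890), so x = (K_2 − K_1)/(3320 − 2890) = 10880.8/430 = 25.3 km.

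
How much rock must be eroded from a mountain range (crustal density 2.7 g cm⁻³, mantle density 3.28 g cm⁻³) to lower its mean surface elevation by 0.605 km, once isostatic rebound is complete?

Net drop Δ = e − u = e − e ρ_c/ρ_m = e (ρ_m − ρ_c)/ρ_m.
e = Δ ρ_m/(ρ_m − ρ_c) = 0.605 km × 3.28/0.58 = 3.42 km.

3.42 km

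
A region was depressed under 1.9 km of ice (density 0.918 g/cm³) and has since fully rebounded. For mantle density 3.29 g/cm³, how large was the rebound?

Removing the load lets mantle flow back in; uplift u satisfies ρ_ice t = ρ_m u.
u = t ρ_ice/ρ_m = 1.9 km × 0.918/3.29 = 0.53 km.

0.53 km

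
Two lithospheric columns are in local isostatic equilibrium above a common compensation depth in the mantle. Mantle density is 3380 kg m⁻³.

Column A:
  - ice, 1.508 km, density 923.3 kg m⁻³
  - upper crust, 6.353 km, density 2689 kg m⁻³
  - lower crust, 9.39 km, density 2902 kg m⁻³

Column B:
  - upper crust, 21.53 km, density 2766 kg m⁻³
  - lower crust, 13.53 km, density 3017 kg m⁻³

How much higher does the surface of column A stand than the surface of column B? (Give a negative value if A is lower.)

−1.64 km

For any compensation level in the mantle, the mantle terms cancel and isostasy reduces to e = (Σt_A − Σt_B) − (Σ(ρt)_A − Σ(ρt)_B) / ρ_m.
Σt_A = 17.251 km; Σt_B = 35.06 km; Σ(ρt)_A = 45725.3334; Σ(ρt)_B = 100371.99 (in km·kg m⁻³).
e = (17.251 − 35.06) − (45725.3334 − 100371.99) / 3380 = −1.64 km.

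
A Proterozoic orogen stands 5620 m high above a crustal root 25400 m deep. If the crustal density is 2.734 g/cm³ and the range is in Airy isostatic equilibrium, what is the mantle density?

Airy balance: ρ_c h = (ρ_m − ρ_c) r → ρ_m = ρ_c (1 + h/r).
ρ_m = 2.734 × (1 + 5620 m/25400 m) = 3.34 g/cm³.

3.34 g/cm³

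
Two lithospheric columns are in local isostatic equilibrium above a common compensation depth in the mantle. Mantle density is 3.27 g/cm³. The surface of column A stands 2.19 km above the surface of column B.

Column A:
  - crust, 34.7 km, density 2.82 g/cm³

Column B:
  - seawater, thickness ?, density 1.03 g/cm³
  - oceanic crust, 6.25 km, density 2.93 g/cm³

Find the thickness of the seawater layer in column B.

2.83 km

Take the compensation level at the base of the deeper column (depth z_c below the surface of column A) and equate Σ ρ_i t_i down to z_c; mantle fills any gap and the z_c terms cancel.
Column A: 34.7×2.82 + (z_c − 34.7)×3.27
Column B: 2.19×0 + x×1.03 + 6.25×2.93 + (z_c − 2.19 − 6.25 − x)×3.27
The z_c×3.27 term appears on both sides and cancels. Collect the known terms of each column as K = Σ(ρt)_known − 3.27 × (depth of known layers): K_A = 97.854 − 3.27×34.7 = −15.615; K_B = 18.3125 − 3.27×(2.19 + 6.25) = −9.2863.
Balance: K_A = K_B − x×(3.27 − 1.03), so x = (K_B − K_A)/(3.27 − 1.03) = 6.3287/2.24 = 2.83 km.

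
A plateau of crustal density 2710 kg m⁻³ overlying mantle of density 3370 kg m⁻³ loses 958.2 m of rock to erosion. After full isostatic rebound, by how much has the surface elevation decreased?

Rebound u = e ρ_c/ρ_m = 958.2 m × 2710/3370 = 770.5 m.
Net surface drop = e − u = 958.2 m − 770.5 m = e (ρ_m − ρ_c)/ρ_m = 188 m.

188 m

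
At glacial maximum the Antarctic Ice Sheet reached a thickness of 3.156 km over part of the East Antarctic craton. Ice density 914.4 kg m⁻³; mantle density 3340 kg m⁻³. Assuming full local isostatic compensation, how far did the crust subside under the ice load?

In Airy isostatic equilibrium: the ice load ρ_ice t is balanced by mantle displaced below, ρ_m s.
s = t ρ_ice / ρ_m = 3.156 km × 914.4/3340 = 0.864 km.

0.864 km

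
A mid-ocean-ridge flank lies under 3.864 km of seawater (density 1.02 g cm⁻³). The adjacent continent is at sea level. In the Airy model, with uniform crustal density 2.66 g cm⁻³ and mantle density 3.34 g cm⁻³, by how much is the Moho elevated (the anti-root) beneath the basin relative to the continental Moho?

9.32 km

For local isostatic compensation: replacing crust with seawater at the top is compensated by replacing crust with mantle at the base: d (ρ_c − ρ_w) = a (ρ_m − ρ_c).
a = d (ρ_c − ρ_w)/(ρ_m − ρ_c) = 3.864 km × 1.64/0.68 = 9.32 km.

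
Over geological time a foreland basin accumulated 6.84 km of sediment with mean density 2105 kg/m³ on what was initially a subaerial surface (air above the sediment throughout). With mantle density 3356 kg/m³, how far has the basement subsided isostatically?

Subaerial load: s = t ρ_sed / ρ_m = 6.84 km × 2105/3356 = 4.29 km.

4.29 km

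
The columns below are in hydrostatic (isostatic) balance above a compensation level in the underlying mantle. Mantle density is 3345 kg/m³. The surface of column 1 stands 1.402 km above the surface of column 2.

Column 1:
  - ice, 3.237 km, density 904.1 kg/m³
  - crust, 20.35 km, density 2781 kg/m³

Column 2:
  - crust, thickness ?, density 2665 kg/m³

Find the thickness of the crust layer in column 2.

Take the compensation level at the base of the deeper column (depth z_c below the surface of column 1) and equate Σ ρ_i t_i down to z_c; mantle fills any gap and the z_c terms cancel.
Column 1: 3.237×904.1 + 20.35×2781 + (z_c − 23.587)×3345
Column 2: 1.402×0 + x×2665 + (z_c − 1.402 − 0 − x)×3345
The z_c×3345 term appears on both sides and cancels. Collect the known terms of each column as K = Σ(ρt)_known − 3345 × (depth of known layers): K_1 = 59519.9217 − 3345×23.587 = −19378.5933; K_2 = 0 − 3345×(1.402 + 0) = −4689.69.
Balance: K_1 = K_2 − x×(3345 − 2665), so x = (K_2 − K_1)/(3345 − 2665) = 14688.9/680 = 21.6 km.

21.6 km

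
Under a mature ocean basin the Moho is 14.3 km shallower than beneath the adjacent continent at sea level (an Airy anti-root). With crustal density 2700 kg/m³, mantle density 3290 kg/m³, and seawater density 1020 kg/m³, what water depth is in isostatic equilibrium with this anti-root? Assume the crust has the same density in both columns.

5.02 km

Replacing a thickness d of crust by seawater at the top must be balanced by replacing crust with mantle at the base: d (ρ_c − ρ_w) = a (ρ_m − ρ_c).
d = a (ρ_m − ρ_c)/(ρ_c − ρ_w) = 14.3 km × 590/1680 = 5.02 km.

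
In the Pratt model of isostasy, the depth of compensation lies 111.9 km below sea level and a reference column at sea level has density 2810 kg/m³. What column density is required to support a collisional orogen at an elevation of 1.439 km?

Pratt balance: ρ_ref D = ρ (D + h).
ρ = ρ_ref D/(D + h) = 2810 × 111.9 km/(111.9 km + 1.439 km) = 2770 kg/m³.

2770 kg/m³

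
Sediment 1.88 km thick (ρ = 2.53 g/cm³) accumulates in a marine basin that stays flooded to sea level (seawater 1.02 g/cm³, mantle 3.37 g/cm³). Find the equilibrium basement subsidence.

Submarine loading: the sediment displaces seawater, and the subsidence is in turn flooded, so s (ρ_m − ρ_w) = t (ρ_sed − ρ_w).
s = 1.88 km × (2.53 − 1.02) / (3.37 − 1.02) = 1.21 km.

1.21 km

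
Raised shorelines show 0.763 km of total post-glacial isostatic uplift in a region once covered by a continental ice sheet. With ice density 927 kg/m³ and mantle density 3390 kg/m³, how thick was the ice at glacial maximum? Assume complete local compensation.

2.79 km

u = t ρ_ice/ρ_m → t = u ρ_m/ρ_ice = 0.763 km × 3390/927 = 2.79 km.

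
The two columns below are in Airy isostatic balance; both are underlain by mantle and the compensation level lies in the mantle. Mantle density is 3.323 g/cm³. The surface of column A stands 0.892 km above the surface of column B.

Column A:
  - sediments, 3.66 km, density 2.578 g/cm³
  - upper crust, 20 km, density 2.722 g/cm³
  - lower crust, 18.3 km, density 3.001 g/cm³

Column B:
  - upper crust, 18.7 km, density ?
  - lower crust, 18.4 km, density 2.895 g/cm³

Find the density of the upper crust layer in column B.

Take the compensation level at the base of the deeper column (depth z_c below the surface of column A) and equate Σ ρ_i t_i down to z_c; mantle fills any gap and the z_c terms cancel.
Column A: 3.66×2.578 + 20×2.722 + 18.3×3.001 + (z_c − 41.96)×3.323
Column B: 0.892×0 + 18.7×ρ + 18.4×2.895 + (z_c − 0.892 − 37.1)×3.323
The z_c×3.323 term appears on both sides and cancels. Collect the known terms of each column as K = Σ(ρt)_known − 3.323 × (depth of known layers): K_A = 118.79378 − 3.323×41.96 = −20.6393; K_B = 53.268 − 3.323×(0.892 + 37.1) = −72.979416.
Balance: K_A = K_B + 18.7×ρ, so ρ = (K_A − K_B)/18.7 = 52.3401/18.7 = 2.8 g/cm³.

2.8 g/cm³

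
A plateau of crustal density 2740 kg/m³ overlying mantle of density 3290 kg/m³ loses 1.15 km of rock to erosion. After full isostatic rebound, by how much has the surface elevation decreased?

Rebound u = e ρ_c/ρ_m = 1.15 km × 2740/3290 = 0.9578 km.
Net surface drop = e − u = 1.15 km − 0.9578 km = e (ρ_m − ρ_c)/ρ_m = 0.192 km.

0.192 km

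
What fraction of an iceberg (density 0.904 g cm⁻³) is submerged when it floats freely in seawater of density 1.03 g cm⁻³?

Submerged fraction = ρ_obj/ρ_fluid = 0.904/1.03 = 87.8%.

87.8%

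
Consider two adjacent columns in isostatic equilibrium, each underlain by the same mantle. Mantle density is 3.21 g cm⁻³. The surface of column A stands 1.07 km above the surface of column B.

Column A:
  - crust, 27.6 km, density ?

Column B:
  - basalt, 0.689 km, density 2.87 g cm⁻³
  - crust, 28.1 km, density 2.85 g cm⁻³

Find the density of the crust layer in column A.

Take the compensation level at the base of the deeper column (depth z_c below the surface of column A) and equate Σ ρ_i t_i down to z_c; mantle fills any gap and the z_c terms cancel.
Column A: 27.6×ρ + (z_c − 27.6)×3.21
Column B: 1.07×0 + 0.689×2.87 + 28.1×2.85 + (z_c − 1.07 − 28.789)×3.21
The z_c×3.21 term appears on both sides and cancels. Collect the known terms of each column as K = Σ(ρt)_known − 3.21 × (depth of known layers): K_A = 0 − 3.21×27.6 = −88.596; K_B = 82.06243 − 3.21×(1.07 + 28.789) = −13.78496.
Balance: K_A + 27.6×ρ = K_B, so ρ = (K_B − K_A)/27.6 = 74.811/27.6 = 2.71 g cm⁻³.

2.71 g cm⁻³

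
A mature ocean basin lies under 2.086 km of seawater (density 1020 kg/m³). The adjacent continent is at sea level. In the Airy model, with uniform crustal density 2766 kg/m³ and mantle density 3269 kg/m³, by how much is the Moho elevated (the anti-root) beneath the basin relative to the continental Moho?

Isostatic balance requires: replacing crust with seawater at the top is compensated by replacing crust with mantle at the base: d (ρ_c − ρ_w) = a (ρ_m − ρ_c).
a = d (ρ_c − ρ_w)/(ρ_m − ρ_c) = 2.086 km × 1746/503 = 7.24 km.

7.24 km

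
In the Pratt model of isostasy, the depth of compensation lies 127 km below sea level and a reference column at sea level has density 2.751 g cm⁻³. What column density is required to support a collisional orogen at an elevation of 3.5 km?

Pratt balance: ρ_ref D = ρ (D + h).
ρ = ρ_ref D/(D + h) = 2.751 × 127 km/(127 km + 3.5 km) = 2.68 g cm⁻³.

2.68 g cm⁻³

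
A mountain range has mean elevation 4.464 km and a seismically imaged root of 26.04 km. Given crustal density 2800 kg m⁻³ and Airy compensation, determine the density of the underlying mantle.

3280 kg m⁻³

Airy balance: ρ_c h = (ρ_m − ρ_c) r → ρ_m = ρ_c (1 + h/r).
ρ_m = 2800 × (1 + 4.464 km/26.04 km) = 3280 kg m⁻³.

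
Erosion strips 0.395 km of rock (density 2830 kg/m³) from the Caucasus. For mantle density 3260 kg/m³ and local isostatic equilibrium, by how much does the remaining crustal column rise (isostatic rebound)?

Unloading: uplift u = e ρ_c/ρ_m = 0.395 km × 2830/3260 = 0.343 km.

0.343 km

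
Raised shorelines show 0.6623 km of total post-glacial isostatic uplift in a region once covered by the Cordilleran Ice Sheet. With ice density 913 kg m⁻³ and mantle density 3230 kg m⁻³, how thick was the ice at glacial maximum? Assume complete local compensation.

u = t ρ_ice/ρ_m → t = u ρ_m/ρ_ice = 0.6623 km × 3230/913 = 2.34 km.

2.34 km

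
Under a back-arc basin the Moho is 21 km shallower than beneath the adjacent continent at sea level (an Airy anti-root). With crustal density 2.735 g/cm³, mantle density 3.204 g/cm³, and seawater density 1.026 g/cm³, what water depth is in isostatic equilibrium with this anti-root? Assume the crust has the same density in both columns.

Replacing a thickness d of crust by seawater at the top must be balanced by replacing crust with mantle at the base: d (ρ_c − ρ_w) = a (ρ_m − ρ_c).
d = a (ρ_m − ρ_c)/(ρ_c − ρ_w) = 21 km × 0.469/1.709 = 5.76 km.

5.76 km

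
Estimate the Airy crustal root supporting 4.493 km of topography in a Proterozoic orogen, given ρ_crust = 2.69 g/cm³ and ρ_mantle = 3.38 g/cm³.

17.5 km

Equating mass per unit area of the two columns: the weight of the topography is balanced by the buoyancy of the root, ρ_c h = (ρ_m − ρ_c) r.
r = h · ρ_c / (ρ_m − ρ_c) = 4.493 km × 2.69 / (3.38 − 2.69) = 17.5 km.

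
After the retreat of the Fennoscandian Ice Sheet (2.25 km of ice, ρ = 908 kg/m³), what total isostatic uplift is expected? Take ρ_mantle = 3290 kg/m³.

0.621 km

Removing the load lets mantle flow back in; uplift u satisfies ρ_ice t = ρ_m u.
u = t ρ_ice/ρ_m = 2.25 km × 908/3290 = 0.621 km.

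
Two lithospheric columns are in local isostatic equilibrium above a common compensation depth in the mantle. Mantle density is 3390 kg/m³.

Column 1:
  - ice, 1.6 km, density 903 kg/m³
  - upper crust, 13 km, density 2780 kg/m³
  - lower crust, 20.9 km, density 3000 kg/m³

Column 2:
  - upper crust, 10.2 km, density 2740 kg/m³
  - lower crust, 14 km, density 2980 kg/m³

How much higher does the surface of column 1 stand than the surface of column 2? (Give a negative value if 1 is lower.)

For any compensation level in the mantle, the mantle terms cancel and isostasy reduces to e = (Σt_1 − Σt_2) − (Σ(ρt)_1 − Σ(ρt)_2) / ρ_m.
Σt_1 = 35.5 km; Σt_2 = 24.2 km; Σ(ρt)_1 = 100284.8; Σ(ρt)_2 = 69668 (in km·kg/m³).
e = (35.5 − 24.2) − (100284.8 − 69668) / 3390 = 2.27 km.

2.27 km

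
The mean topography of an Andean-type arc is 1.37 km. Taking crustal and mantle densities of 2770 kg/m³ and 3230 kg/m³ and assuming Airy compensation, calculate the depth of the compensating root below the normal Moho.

8.25 km

Equating mass per unit area of the two columns: the weight of the topography is balanced by the buoyancy of the root, ρ_c h = (ρ_m − ρ_c) r.
r = h · ρ_c / (ρ_m − ρ_c) = 1.37 km × 2770 / (3230 − 2770) = 8.25 km.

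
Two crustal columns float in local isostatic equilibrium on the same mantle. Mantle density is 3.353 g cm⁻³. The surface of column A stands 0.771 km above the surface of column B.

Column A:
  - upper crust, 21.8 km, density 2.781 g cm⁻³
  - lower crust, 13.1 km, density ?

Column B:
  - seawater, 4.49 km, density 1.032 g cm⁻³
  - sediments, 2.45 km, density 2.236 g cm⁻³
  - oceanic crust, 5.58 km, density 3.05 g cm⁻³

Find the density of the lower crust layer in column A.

2.97 g cm⁻³

Take the compensation level at the base of the deeper column (depth z_c below the surface of column A) and equate Σ ρ_i t_i down to z_c; mantle fills any gap and the z_c terms cancel.
Column A: 21.8×2.781 + 13.1×ρ + (z_c − 34.9)×3.353
Column B: 0.771×0 + 4.49×1.032 + 2.45×2.236 + 5.58×3.05 + (z_c − 0.771 − 12.52)×3.353
The z_c×3.353 term appears on both sides and cancels. Collect the known terms of each column as K = Σ(ρt)_known − 3.353 × (depth of known layers): K_A = 60.6258 − 3.353×34.9 = −56.3939; K_B = 27.13088 − 3.353×(0.771 + 12.52) = −17.433843.
Balance: K_A + 13.1×ρ = K_B, so ρ = (K_B − K_A)/13.1 = 38.9601/13.1 = 2.97 g cm⁻³.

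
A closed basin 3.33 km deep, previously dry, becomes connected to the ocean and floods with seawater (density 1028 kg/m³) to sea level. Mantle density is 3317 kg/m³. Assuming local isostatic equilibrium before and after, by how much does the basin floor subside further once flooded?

After flooding the water column is d + s deep. Its weight must equal the weight of mantle displaced by the extra subsidence s: (d + s) ρ_w = s ρ_m.
s = d ρ_w / (ρ_m − ρ_w) = 3.33 km × 1028/(3317 − 1028) = 1.5 km.

1.5 km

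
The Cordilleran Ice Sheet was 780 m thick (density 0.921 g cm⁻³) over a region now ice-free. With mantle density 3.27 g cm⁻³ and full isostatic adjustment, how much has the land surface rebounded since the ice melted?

220 m

Removing the load lets mantle flow back in; uplift u satisfies ρ_ice t = ρ_m u.
u = t ρ_ice/ρ_m = 780 m × 0.921/3.27 = 220 m.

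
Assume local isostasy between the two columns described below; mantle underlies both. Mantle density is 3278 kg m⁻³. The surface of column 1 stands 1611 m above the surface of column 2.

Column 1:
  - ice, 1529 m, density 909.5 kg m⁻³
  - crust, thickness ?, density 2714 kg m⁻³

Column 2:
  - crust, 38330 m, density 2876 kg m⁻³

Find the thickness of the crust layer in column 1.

Take the compensation level at the base of the deeper column (depth z_c below the surface of column 1) and equate Σ ρ_i t_i down to z_c; mantle fills any gap and the z_c terms cancel.
Column 1: 1529×909.5 + x×2714 + (z_c − 1529 − x)×3278
Column 2: 1611×0 + 38330×2876 + (z_c − 1611 − 38330)×3278
The z_c×3278 term appears on both sides and cancels. Collect the known terms of each column as K = Σ(ρt)_known − 3278 × (depth of known layers): K_1 = 1390625.5 − 3278×1529 = −3621436.5; K_2 = 110237080 − 3278×(1611 + 38330) = −20689518.
Balance: K_1 − x×(3278 − 2714) = K_2, so x = (K_1 − K_2)/(3278 − 2714) = 17068100/564 = 30300 m.

30300 m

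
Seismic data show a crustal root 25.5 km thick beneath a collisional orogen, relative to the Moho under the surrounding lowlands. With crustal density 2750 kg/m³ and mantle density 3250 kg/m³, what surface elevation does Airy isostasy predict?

4.64 km

Balancing pressure at the compensation depth: ρ_c h = (ρ_m − ρ_c) r.
h = r (ρ_m − ρ_c) / ρ_c = 25.5 km × (3250 − 2750) / 2750 = 4.64 km.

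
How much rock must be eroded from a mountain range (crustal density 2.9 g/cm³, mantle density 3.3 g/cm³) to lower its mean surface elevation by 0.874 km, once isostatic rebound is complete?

Net drop Δ = e − u = e − e ρ_c/ρ_m = e (ρ_m − ρ_c)/ρ_m.
e = Δ ρ_m/(ρ_m − ρ_c) = 0.874 km × 3.3/0.4 = 7.21 km.

7.21 km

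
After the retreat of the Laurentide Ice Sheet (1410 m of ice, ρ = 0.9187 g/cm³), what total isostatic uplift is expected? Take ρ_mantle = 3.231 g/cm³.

401 m

Removing the load lets mantle flow back in; uplift u satisfies ρ_ice t = ρ_m u.
u = t ρ_ice/ρ_m = 1410 m × 0.9187/3.231 = 401 m.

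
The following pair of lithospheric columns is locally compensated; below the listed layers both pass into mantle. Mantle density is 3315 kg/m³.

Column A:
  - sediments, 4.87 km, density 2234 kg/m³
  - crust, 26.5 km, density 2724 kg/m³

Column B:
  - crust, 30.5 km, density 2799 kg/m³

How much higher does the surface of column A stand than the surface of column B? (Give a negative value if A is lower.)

For any compensation level in the mantle, the mantle terms cancel and isostasy reduces to e = (Σt_A − Σt_B) − (Σ(ρt)_A − Σ(ρt)_B) / ρ_m.
Σt_A = 31.37 km; Σt_B = 30.5 km; Σ(ρt)_A = 83065.58; Σ(ρt)_B = 85369.5 (in km·kg/m³).
e = (31.37 − 30.5) − (83065.58 − 85369.5) / 3315 = 1.56 km.

1.56 km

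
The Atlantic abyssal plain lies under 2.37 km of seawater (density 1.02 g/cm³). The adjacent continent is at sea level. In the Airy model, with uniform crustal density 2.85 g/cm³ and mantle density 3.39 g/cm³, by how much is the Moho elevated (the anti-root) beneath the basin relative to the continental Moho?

By Archimedes' principle applied to the lithosphere: replacing crust with seawater at the top is compensated by replacing crust with mantle at the base: d (ρ_c − ρ_w) = a (ρ_m − ρ_c).
a = d (ρ_c − ρ_w)/(ρ_m − ρ_c) = 2.37 km × 1.83/0.54 = 8.03 km.

8.03 km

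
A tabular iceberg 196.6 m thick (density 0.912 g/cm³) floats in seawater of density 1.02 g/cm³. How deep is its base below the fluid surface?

176 m

Draft d = t ρ_obj/ρ_fluid = 196.6 m × 0.912/1.02 = 176 m.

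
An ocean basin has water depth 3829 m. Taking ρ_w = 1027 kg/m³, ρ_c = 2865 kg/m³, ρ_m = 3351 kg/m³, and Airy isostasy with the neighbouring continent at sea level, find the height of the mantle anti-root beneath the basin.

14500 m

Isostatic balance requires: replacing crust with seawater at the top is compensated by replacing crust with mantle at the base: d (ρ_c − ρ_w) = a (ρ_m − ρ_c).
a = d (ρ_c − ρ_w)/(ρ_m − ρ_c) = 3829 m × 1838/486 = 14500 m.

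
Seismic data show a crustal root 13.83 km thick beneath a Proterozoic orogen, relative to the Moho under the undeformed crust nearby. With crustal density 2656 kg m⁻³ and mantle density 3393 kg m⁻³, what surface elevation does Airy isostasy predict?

3.84 km

By Archimedes' principle applied to the lithosphere: ρ_c h = (ρ_m − ρ_c) r.
h = r (ρ_m − ρ_c) / ρ_c = 13.83 km × (3393 − 2656) / 2656 = 3.84 km.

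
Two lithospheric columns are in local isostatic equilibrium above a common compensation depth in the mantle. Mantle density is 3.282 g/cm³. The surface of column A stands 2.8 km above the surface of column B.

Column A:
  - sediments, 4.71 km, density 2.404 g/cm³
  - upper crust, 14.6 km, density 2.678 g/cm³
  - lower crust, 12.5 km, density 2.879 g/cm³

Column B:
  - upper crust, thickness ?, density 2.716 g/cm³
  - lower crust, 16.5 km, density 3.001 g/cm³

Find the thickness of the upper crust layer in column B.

Take the compensation level at the base of the deeper column (depth z_c below the surface of column A) and equate Σ ρ_i t_i down to z_c; mantle fills any gap and the z_c terms cancel.
Column A: 4.71×2.404 + 14.6×2.678 + 12.5×2.879 + (z_c − 31.81)×3.282
Column B: 2.8×0 + x×2.716 + 16.5×3.001 + (z_c − 2.8 − 16.5 − x)×3.282
The z_c×3.282 term appears on both sides and cancels. Collect the known terms of each column as K = Σ(ρt)_known − 3.282 × (depth of known layers): K_A = 86.40914 − 3.282×31.81 = −17.99128; K_B = 49.5165 − 3.282×(2.8 + 16.5) = −13.8261.
Balance: K_A = K_B − x×(3.282 − 2.716), so x = (K_B − K_A)/(3.282 − 2.716) = 4.16518/0.566 = 7.36 km.

7.36 km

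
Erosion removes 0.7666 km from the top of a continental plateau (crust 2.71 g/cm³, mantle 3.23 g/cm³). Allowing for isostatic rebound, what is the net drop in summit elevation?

0.123 km

Rebound u = e ρ_c/ρ_m = 0.7666 km × 2.71/3.23 = 0.6432 km.
Net surface drop = e − u = 0.7666 km − 0.6432 km = e (ρ_m − ρ_c)/ρ_m = 0.123 km.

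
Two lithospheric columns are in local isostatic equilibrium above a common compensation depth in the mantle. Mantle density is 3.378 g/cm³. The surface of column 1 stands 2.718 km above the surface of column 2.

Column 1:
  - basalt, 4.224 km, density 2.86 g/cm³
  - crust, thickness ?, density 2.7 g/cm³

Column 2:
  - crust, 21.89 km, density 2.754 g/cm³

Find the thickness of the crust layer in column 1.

Take the compensation level at the base of the deeper column (depth z_c below the surface of column 1) and equate Σ ρ_i t_i down to z_c; mantle fills any gap and the z_c terms cancel.
Column 1: 4.224×2.86 + x×2.7 + (z_c − 4.224 − x)×3.378
Column 2: 2.718×0 + 21.89×2.754 + (z_c − 2.718 − 21.89)×3.378
The z_c×3.378 term appears on both sides and cancels. Collect the known terms of each column as K = Σ(ρt)_known − 3.378 × (depth of known layers): K_1 = 12.08064 − 3.378×4.224 = −2.188032; K_2 = 60.28506 − 3.378×(2.718 + 21.89) = −22.840764.
Balance: K_1 − x×(3.378 − 2.7) = K_2, so x = (K_1 − K_2)/(3.378 − 2.7) = 20.6527/0.678 = 30.5 km.

30.5 km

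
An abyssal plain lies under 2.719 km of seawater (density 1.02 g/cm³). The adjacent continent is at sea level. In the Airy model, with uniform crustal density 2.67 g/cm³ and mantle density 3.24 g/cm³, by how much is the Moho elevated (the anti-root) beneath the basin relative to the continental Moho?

7.87 km

By Archimedes' principle applied to the lithosphere: replacing crust with seawater at the top is compensated by replacing crust with mantle at the base: d (ρ_c − ρ_w) = a (ρ_m − ρ_c).
a = d (ρ_c − ρ_w)/(ρ_m − ρ_c) = 2.719 km × 1.65/0.57 = 7.87 km.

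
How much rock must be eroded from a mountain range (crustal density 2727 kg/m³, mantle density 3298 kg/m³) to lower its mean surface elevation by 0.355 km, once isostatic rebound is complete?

Net drop Δ = e − u = e − e ρ_c/ρ_m = e (ρ_m − ρ_c)/ρ_m.
e = Δ ρ_m/(ρ_m − ρ_c) = 0.355 km × 3298/571 = 2.05 km.

2.05 km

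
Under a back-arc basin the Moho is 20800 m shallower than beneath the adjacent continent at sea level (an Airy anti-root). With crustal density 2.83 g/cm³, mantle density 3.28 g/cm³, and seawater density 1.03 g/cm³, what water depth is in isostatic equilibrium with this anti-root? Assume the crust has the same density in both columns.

5200 m

Replacing a thickness d of crust by seawater at the top must be balanced by replacing crust with mantle at the base: d (ρ_c − ρ_w) = a (ρ_m − ρ_c).
d = a (ρ_m − ρ_c)/(ρ_c − ρ_w) = 20800 m × 0.45/1.8 = 5200 m.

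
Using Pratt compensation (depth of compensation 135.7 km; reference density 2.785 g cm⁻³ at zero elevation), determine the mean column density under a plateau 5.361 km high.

Pratt balance: ρ_ref D = ρ (D + h).
ρ = ρ_ref D/(D + h) = 2.785 × 135.7 km/(135.7 km + 5.361 km) = 2.68 g cm⁻³.

2.68 g cm⁻³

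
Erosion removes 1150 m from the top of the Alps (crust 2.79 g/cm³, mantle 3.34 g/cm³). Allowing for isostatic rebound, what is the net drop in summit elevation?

189 m

Rebound u = e ρ_c/ρ_m = 1150 m × 2.79/3.34 = 960.6 m.
Net surface drop = e − u = 1150 m − 960.6 m = e (ρ_m − ρ_c)/ρ_m = 189 m.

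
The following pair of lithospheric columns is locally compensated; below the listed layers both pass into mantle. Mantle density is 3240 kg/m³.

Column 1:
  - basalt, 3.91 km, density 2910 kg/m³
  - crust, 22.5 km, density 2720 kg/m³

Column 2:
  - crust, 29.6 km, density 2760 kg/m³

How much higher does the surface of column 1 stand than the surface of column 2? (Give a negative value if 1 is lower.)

For any compensation level in the mantle, the mantle terms cancel and isostasy reduces to e = (Σt_1 − Σt_2) − (Σ(ρt)_1 − Σ(ρt)_2) / ρ_m.
Σt_1 = 26.41 km; Σt_2 = 29.6 km; Σ(ρt)_1 = 72578.1; Σ(ρt)_2 = 81696 (in km·kg/m³).
e = (26.41 − 29.6) − (72578.1 − 81696) / 3240 = −0.376 km.

−0.376 km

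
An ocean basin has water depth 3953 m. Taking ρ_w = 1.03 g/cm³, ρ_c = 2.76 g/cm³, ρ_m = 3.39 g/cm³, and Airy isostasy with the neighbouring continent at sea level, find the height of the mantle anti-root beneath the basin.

Isostatic balance requires: replacing crust with seawater at the top is compensated by replacing crust with mantle at the base: d (ρ_c − ρ_w) = a (ρ_m − ρ_c).
a = d (ρ_c − ρ_w)/(ρ_m − ρ_c) = 3953 m × 1.73/0.63 = 10900 m.

10900 m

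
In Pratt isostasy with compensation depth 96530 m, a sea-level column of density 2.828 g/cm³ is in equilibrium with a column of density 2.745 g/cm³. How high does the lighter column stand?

ρ_ref D = ρ (D + h) → h = D (ρ_ref − ρ)/ρ.
h = 96530 m × (2.828 − 2.745)/2.745 = 2920 m.

2920 m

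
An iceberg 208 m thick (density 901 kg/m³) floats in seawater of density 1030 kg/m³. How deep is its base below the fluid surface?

182 m

Draft d = t ρ_obj/ρ_fluid = 208 m × 901/1030 = 182 m.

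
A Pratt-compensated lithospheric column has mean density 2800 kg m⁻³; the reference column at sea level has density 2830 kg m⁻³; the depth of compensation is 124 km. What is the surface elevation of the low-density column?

ρ_ref D = ρ (D + h) → h = D (ρ_ref − ρ)/ρ.
h = 124 km × (2830 − 2800)/2800 = 1.33 km.

1.33 km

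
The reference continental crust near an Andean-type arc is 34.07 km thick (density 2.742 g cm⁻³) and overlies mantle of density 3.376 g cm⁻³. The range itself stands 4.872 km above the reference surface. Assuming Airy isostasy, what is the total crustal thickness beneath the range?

Root depth r = h ρ_c / (ρ_m − ρ_c) = 4.872 km × 2.742 / 0.634 = 21.07 km.
Total thickness = T + h + r = 34.07 km + 4.872 km + 21.07 km = 60 km.

60 km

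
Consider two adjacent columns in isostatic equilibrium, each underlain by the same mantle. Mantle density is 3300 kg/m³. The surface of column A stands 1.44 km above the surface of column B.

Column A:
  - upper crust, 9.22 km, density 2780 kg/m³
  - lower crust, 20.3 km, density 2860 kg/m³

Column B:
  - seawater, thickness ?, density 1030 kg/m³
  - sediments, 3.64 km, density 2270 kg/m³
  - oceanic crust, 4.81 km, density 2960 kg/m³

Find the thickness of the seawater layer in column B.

Take the compensation level at the base of the deeper column (depth z_c below the surface of column A) and equate Σ ρ_i t_i down to z_c; mantle fills any gap and the z_c terms cancel.
Column A: 9.22×2780 + 20.3×2860 + (z_c − 29.52)×3300
Column B: 1.44×0 + x×1030 + 3.64×2270 + 4.81×2960 + (z_c − 1.44 − 8.45 − x)×3300
The z_c×3300 term appears on both sides and cancels. Collect the known terms of each column as K = Σ(ρt)_known − 3300 × (depth of known layers): K_A = 83689.6 − 3300×29.52 = −13726.4; K_B = 22500.4 − 3300×(1.44 + 8.45) = −10136.6.
Balance: K_A = K_B − x×(3300 − 1030), so x = (K_B − K_A)/(3300 − 1030) = 3589.8/2270 = 1.58 km.

1.58 km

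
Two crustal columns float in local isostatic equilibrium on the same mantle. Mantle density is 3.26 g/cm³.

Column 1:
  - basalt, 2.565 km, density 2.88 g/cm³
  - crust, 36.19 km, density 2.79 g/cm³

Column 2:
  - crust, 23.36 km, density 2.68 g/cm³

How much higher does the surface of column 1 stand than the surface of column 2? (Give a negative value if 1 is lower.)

1.36 km

For any compensation level in the mantle, the mantle terms cancel and isostasy reduces to e = (Σt_1 − Σt_2) − (Σ(ρt)_1 − Σ(ρt)_2) / ρ_m.
Σt_1 = 38.755 km; Σt_2 = 23.36 km; Σ(ρt)_1 = 108.3573; Σ(ρt)_2 = 62.6048 (in km·g/cm³).
e = (38.755 − 23.36) − (108.3573 − 62.6048) / 3.26 = 1.36 km.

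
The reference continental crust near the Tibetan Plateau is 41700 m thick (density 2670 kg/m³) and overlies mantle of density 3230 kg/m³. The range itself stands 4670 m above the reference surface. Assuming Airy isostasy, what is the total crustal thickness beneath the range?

Root depth r = h ρ_c / (ρ_m − ρ_c) = 4670 m × 2670 / 560 = 22270 m.
Total thickness = T + h + r = 41700 m + 4670 m + 22270 m = 68600 m.

68600 m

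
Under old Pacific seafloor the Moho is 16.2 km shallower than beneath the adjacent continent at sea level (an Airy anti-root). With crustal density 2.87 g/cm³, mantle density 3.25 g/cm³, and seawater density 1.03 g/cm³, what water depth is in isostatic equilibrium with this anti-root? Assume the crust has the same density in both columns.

Replacing a thickness d of crust by seawater at the top must be balanced by replacing crust with mantle at the base: d (ρ_c − ρ_w) = a (ρ_m − ρ_c).
d = a (ρ_m − ρ_c)/(ρ_c − ρ_w) = 16.2 km × 0.38/1.84 = 3.35 km.

3.35 km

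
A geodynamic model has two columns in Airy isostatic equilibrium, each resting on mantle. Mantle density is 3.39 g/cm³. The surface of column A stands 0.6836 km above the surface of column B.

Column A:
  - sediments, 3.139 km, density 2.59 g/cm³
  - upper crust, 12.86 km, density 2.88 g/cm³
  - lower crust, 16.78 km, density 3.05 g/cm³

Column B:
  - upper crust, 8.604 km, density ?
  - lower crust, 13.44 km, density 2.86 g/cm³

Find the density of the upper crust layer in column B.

2.77 g/cm³

Take the compensation level at the base of the deeper column (depth z_c below the surface of column A) and equate Σ ρ_i t_i down to z_c; mantle fills any gap and the z_c terms cancel.
Column A: 3.139×2.59 + 12.86×2.88 + 16.78×3.05 + (z_c − 32.779)×3.39
Column B: 0.6836×0 + 8.604×ρ + 13.44×2.86 + (z_c − 0.6836 − 22.044)×3.39
The z_c×3.39 term appears on both sides and cancels. Collect the known terms of each column as K = Σ(ρt)_known − 3.39 × (depth of known layers): K_A = 96.34581 − 3.39×32.779 = −14.775; K_B = 38.4384 − 3.39×(0.6836 + 22.044) = −38.608164.
Balance: K_A = K_B + 8.604×ρ, so ρ = (K_A − K_B)/8.604 = 23.8332/8.604 = 2.77 g/cm³.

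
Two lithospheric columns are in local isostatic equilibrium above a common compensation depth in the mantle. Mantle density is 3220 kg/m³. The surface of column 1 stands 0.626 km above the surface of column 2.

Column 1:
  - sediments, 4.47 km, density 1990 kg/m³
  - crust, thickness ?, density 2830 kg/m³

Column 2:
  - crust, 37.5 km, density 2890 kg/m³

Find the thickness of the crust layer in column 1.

22.8 km

Take the compensation level at the base of the deeper column (depth z_c below the surface of column 1) and equate Σ ρ_i t_i down to z_c; mantle fills any gap and the z_c terms cancel.
Column 1: 4.47×1990 + x×2830 + (z_c − 4.47 − x)×3220
Column 2: 0.626×0 + 37.5×2890 + (z_c − 0.626 − 37.5)×3220
The z_c×3220 term appears on both sides and cancels. Collect the known terms of each column as K = Σ(ρt)_known − 3220 × (depth of known layers): K_1 = 8895.3 − 3220×4.47 = −5498.1; K_2 = 108375 − 3220×(0.626 + 37.5) = −14390.72.
Balance: K_1 − x×(3220 − 2830) = K_2, so x = (K_1 − K_2)/(3220 − 2830) = 8892.62/390 = 22.8 km.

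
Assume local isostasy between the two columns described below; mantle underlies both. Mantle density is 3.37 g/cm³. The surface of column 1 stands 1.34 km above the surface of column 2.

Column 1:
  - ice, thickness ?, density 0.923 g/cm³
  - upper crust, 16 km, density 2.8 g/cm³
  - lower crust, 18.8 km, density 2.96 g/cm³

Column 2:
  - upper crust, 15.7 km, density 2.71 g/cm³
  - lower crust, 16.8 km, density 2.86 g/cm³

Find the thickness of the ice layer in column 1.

2.7 km

Take the compensation level at the base of the deeper column (depth z_c below the surface of column 1) and equate Σ ρ_i t_i down to z_c; mantle fills any gap and the z_c terms cancel.
Column 1: x×0.923 + 16×2.8 + 18.8×2.96 + (z_c − 34.8 − x)×3.37
Column 2: 1.34×0 + 15.7×2.71 + 16.8×2.86 + (z_c − 1.34 − 32.5)×3.37
The z_c×3.37 term appears on both sides and cancels. Collect the known terms of each column as K = Σ(ρt)_known − 3.37 × (depth of known layers): K_1 = 100.448 − 3.37×34.8 = −16.828; K_2 = 90.595 − 3.37×(1.34 + 32.5) = −23.4458.
Balance: K_1 − x×(3.37 − 0.923) = K_2, so x = (K_1 − K_2)/(3.37 − 0.923) = 6.6178/2.447 = 2.7 km.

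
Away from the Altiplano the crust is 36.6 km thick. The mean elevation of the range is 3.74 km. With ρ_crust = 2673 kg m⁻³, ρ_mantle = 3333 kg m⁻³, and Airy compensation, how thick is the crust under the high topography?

55.5 km

Root depth r = h ρ_c / (ρ_m − ρ_c) = 3.74 km × 2673 / 660 = 15.15 km.
Total thickness = T + h + r = 36.6 km + 3.74 km + 15.15 km = 55.5 km.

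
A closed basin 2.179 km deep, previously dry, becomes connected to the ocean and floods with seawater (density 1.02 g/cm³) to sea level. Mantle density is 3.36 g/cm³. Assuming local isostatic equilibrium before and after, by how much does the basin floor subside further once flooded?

0.95 km

After flooding the water column is d + s deep. Its weight must equal the weight of mantle displaced by the extra subsidence s: (d + s) ρ_w = s ρ_m.
s = d ρ_w / (ρ_m − ρ_w) = 2.179 km × 1.02/(3.36 − 1.02) = 0.95 km.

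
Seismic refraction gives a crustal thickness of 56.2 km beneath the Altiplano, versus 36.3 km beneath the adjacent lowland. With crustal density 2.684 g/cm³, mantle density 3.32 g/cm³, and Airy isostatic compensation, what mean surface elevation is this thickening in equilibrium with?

3.81 km

Excess crust Δ = 56.2 km − 36.3 km = 19.9 km, split between elevation h and root r with h + r = Δ.
Airy balance ρ_c h = (ρ_m − ρ_c) r gives r = h ρ_c/(ρ_m − ρ_c), so h (1 + ρ_c/(ρ_m − ρ_c)) = Δ, i.e. h = Δ (ρ_m − ρ_c)/ρ_m.
h = 19.9 km × 0.636/3.32 = 3.81 km.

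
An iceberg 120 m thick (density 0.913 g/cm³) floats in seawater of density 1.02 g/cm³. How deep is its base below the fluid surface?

107 m

Draft d = t ρ_obj/ρ_fluid = 120 m × 0.913/1.02 = 107 m.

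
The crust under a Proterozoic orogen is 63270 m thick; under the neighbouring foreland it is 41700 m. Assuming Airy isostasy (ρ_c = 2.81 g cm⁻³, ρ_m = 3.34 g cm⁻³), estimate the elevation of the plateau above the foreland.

3420 m

Excess crust Δ = 63270 m − 41700 m = 21570 m, split between elevation h and root r with h + r = Δ.
Airy balance ρ_c h = (ρ_m − ρ_c) r gives r = h ρ_c/(ρ_m − ρ_c), so h (1 + ρ_c/(ρ_m − ρ_c)) = Δ, i.e. h = Δ (ρ_m − ρ_c)/ρ_m.
h = 21570 m × 0.53/3.34 = 3420 m.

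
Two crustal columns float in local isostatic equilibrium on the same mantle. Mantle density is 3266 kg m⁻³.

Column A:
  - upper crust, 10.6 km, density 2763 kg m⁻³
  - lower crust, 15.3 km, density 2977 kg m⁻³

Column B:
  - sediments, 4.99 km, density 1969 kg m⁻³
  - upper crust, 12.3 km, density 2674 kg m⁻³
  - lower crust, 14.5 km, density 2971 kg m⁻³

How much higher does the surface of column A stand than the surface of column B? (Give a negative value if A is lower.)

For any compensation level in the mantle, the mantle terms cancel and isostasy reduces to e = (Σt_A − Σt_B) − (Σ(ρt)_A − Σ(ρt)_B) / ρ_m.
Σt_A = 25.9 km; Σt_B = 31.79 km; Σ(ρt)_A = 74835.9; Σ(ρt)_B = 85795.01 (in km·kg m⁻³).
e = (25.9 − 31.79) − (74835.9 − 85795.01) / 3266 = −2.53 km.

−2.53 km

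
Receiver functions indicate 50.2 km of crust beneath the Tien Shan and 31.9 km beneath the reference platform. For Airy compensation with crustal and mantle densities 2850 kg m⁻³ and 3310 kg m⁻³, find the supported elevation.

Excess crust Δ = 50.2 km − 31.9 km = 18.3 km, split between elevation h and root r with h + r = Δ.
Airy balance ρ_c h = (ρ_m − ρ_c) r gives r = h ρ_c/(ρ_m − ρ_c), so h (1 + ρ_c/(ρ_m − ρ_c)) = Δ, i.e. h = Δ (ρ_m − ρ_c)/ρ_m.
h = 18.3 km × 460/3310 = 2.54 km.

2.54 km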